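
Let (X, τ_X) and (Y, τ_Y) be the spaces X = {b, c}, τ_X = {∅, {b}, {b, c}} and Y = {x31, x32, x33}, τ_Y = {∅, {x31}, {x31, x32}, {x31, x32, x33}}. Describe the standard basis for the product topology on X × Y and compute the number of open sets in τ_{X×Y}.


Basis B = {∅ × ∅, {b} × {x31}, {b} × {x31, x32}, {b, c} × {x31}, {b} × {x31, x32, x33}, {b, c} × {x31, x32}, {b, c} × {x31, x32, x33}}; |τ_{X×Y}| = 10.

Enumerate products U × V with U ∈ τ_X, V ∈ τ_Y (deduplicated):
  ∅ × ∅ = {} (∅)
  {b} × {x31} = {(b,x31)}
  {b} × {x31, x32} = {(b,x31), (b,x32)}
  {b, c} × {x31} = {(b,x31), (c,x31)}
  {b} × {x31, x32, x33} = {(b,x31), (b,x32), (b,x33)}
  {b, c} × {x31, x32} = {(b,x31), (b,x32), (c,x31), (c,x32)}
  {b, c} × {x31, x32, x33} = {(b,x31), (b,x32), (b,x33), (c,x31), (c,x32), (c,x33)}
These 7 distinct sets form the basis B.
Close under arbitrary unions to get τ_{X×Y}; counting gives |τ_{X×Y}| = 10.


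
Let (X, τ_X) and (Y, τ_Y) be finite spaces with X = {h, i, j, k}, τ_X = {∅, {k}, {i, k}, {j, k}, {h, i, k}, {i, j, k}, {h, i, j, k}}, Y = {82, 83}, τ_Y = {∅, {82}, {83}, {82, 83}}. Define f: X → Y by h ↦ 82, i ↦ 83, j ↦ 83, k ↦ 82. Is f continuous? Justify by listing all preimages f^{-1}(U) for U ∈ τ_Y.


f is NOT continuous.

Compute f^{-1}(U) for each U ∈ τ_Y:
  U = ∅: f^{-1}(U) = ∅ ∈ τ_X ✓.
  U = {82}: f^{-1}(U) = {h, k} ∉ τ_X ✗.
  U = {83}: f^{-1}(U) = {i, j} ∉ τ_X ✗.
  U = {82, 83}: f^{-1}(U) = {h, i, j, k} ∈ τ_X ✓.
Found U = {82} with f^{-1}(U) = {h, k} not in τ_X. Therefore f is NOT continuous.


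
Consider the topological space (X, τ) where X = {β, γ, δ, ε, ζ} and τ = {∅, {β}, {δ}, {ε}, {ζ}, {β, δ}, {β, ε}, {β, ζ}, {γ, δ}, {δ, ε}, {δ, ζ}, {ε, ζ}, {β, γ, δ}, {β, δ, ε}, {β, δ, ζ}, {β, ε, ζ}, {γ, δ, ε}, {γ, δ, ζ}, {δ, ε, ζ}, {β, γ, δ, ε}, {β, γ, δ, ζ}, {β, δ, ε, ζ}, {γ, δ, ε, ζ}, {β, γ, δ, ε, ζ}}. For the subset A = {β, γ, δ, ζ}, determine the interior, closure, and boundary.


int(A) = {β, γ, δ, ζ}, cl(A) = {β, γ, δ, ζ}, ∂A = ∅.

Closed sets in (X, τ) are complements of opens:
  closed(X, τ) = {∅, {β}, {γ}, {ε}, {ζ}, {β, γ}, {β, ε}, {β, ζ}, {γ, δ}, {γ, ε}, {γ, ζ}, {ε, ζ}, {β, γ, δ}, {β, γ, ε}, {β, γ, ζ}, {β, ε, ζ}, {γ, δ, ε}, {γ, δ, ζ}, {γ, ε, ζ}, {β, γ, δ, ε}, {β, γ, δ, ζ}, {β, γ, ε, ζ}, {γ, δ, ε, ζ}, {β, γ, δ, ε, ζ}}.
int(A) = ⋃ {U ∈ τ : U ⊆ A}. Opens contained in A: ∅, {β}, {δ}, {ζ}, {β, δ}, {β, ζ}, {γ, δ}, {δ, ζ}, {β, γ, δ}, {β, δ, ζ}, {γ, δ, ζ}, {β, γ, δ, ζ}.
Taking the union of these: int(A) = {β, γ, δ, ζ}.
cl(A) = ⋂ {C closed : A ⊆ C}. Closed sets containing A: {β, γ, δ, ζ}, {β, γ, δ, ε, ζ}.
Intersecting these: cl(A) = {β, γ, δ, ζ}.
∂A = cl(A) ∖ int(A) = {β, γ, δ, ζ} ∖ {β, γ, δ, ζ} = ∅.


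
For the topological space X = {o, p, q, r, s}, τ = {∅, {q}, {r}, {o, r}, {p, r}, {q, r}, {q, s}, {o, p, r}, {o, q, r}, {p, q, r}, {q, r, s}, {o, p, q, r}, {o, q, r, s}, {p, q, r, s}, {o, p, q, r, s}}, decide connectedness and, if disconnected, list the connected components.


(X, τ) is disconnected; components = [{q, s}, {o, p, r}].

Find clopen sets (U ∈ τ with X ∖ U ∈ τ):
  U = ∅, X ∖ U = {o, p, q, r, s} — both open, so U is clopen.
  U = {q, s}, X ∖ U = {o, p, r} — both open, so U is clopen.
  U = {o, p, r}, X ∖ U = {q, s} — both open, so U is clopen.
  U = {o, p, q, r, s}, X ∖ U = ∅ — both open, so U is clopen.
Nontrivial clopen(s) exist: e.g. {q, s}. So (X, τ) is disconnected.
Compute connected components by grouping points that agree on all clopens:
  component: {q, s}
  component: {o, p, r}


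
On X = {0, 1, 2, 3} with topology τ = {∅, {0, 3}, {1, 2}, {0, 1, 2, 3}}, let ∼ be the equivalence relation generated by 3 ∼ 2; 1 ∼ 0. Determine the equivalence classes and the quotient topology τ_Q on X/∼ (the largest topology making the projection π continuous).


X/∼ = {[0=1], [2=3]}; |τ_Q| = 2.

Equivalence classes: [0=1], [2=3].
Quotient map π: X → X/∼ sends 0 ↦ [0=1], 1 ↦ [0=1], 2 ↦ [2=3], 3 ↦ [2=3].
For each subset V ⊆ X/∼, compute π^{-1}(V) ⊆ X and check whether π^{-1}(V) ∈ τ. V is open in τ_Q iff π^{-1}(V) ∈ τ.
  V = {}: π^{-1}(V) = ∅ ∈ τ ✓.
  V = {[0=1]}: π^{-1}(V) = {0, 1} ∉ τ ✗.
  V = {[2=3]}: π^{-1}(V) = {2, 3} ∉ τ ✗.
  V = {[0=1], [2=3]}: π^{-1}(V) = {0, 1, 2, 3} ∈ τ ✓.
Open sets in the quotient: τ_Q = {{}, {[0=1], [2=3]}} (2 elements).


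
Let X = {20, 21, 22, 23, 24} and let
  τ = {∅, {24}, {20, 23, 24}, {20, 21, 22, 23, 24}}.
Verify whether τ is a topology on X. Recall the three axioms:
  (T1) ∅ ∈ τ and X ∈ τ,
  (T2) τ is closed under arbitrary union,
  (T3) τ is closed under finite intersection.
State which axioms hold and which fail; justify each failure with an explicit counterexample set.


τ IS a topology on X.

Axiom (T1): ∅ ∈ τ? Yes; X ∈ τ? Yes.
Axiom (T2/T3): check pairwise unions and intersections of members of τ.
All pairwise intersections and unions checked — each lies in τ. Therefore τ satisfies (T1), (T2), (T3): it IS a topology on X.


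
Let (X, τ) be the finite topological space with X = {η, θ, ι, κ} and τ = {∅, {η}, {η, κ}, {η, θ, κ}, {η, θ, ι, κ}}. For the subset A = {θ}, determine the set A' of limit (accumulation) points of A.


A' = {ι}

For each x ∈ X, list the open sets U ∈ τ with x ∈ U, then check whether U ∩ (A ∖ {x}) ≠ ∅ for every such U.
  x = η: open {η} ∋ x has {η} ∩ (A ∖ {η}) = ∅, so x is NOT a limit point.
  x = θ: open {η, θ, κ} ∋ x has {η, θ, κ} ∩ (A ∖ {θ}) = ∅, so x is NOT a limit point.
  x = ι: opens ∋ x are {η, θ, ι, κ}; each meets A ∖ {ι}, so x IS a limit point.
  x = κ: open {η, κ} ∋ x has {η, κ} ∩ (A ∖ {κ}) = ∅, so x is NOT a limit point.
Collecting: A' = {ι}.


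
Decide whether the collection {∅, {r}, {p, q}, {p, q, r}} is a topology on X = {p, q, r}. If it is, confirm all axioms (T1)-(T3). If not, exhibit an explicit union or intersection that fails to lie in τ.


τ IS a topology on X.

Axiom (T1): ∅ ∈ τ? Yes; X ∈ τ? Yes.
Axiom (T2/T3): check pairwise unions and intersections of members of τ.
All pairwise intersections and unions checked — each lies in τ. Therefore τ satisfies (T1), (T2), (T3): it IS a topology on X.


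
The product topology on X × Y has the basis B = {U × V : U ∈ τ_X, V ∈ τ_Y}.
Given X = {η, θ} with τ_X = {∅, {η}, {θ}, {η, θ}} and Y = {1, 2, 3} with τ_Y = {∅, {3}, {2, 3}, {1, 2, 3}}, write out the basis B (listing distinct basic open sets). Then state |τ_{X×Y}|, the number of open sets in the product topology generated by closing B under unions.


Basis B = {∅ × ∅, {η} × {3}, {θ} × {3}, {η} × {2, 3}, {η, θ} × {3}, {θ} × {2, 3}, {η} × {1, 2, 3}, {θ} × {1, 2, 3}, {η, θ} × {2, 3}, {η, θ} × {1, 2, 3}}; |τ_{X×Y}| = 16.

Enumerate products U × V with U ∈ τ_X, V ∈ τ_Y (deduplicated):
  ∅ × ∅ = {} (∅)
  {η} × {3} = {(η,3)}
  {θ} × {3} = {(θ,3)}
  {η} × {2, 3} = {(η,2), (η,3)}
  {η, θ} × {3} = {(η,3), (θ,3)}
  {θ} × {2, 3} = {(θ,2), (θ,3)}
  {η} × {1, 2, 3} = {(η,1), (η,2), (η,3)}
  {θ} × {1, 2, 3} = {(θ,1), (θ,2), (θ,3)}
  {η, θ} × {2, 3} = {(η,2), (η,3), (θ,2), (θ,3)}
  {η, θ} × {1, 2, 3} = {(η,1), (η,2), (η,3), (θ,1), (θ,2), (θ,3)}
These 10 distinct sets form the basis B.
Close under arbitrary unions to get τ_{X×Y}; counting gives |τ_{X×Y}| = 16.


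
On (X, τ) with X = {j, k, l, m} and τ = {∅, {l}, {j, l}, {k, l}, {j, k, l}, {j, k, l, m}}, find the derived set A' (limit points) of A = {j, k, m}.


A' = {m}

For each x ∈ X, list the open sets U ∈ τ with x ∈ U, then check whether U ∩ (A ∖ {x}) ≠ ∅ for every such U.
  x = j: open {j, l} ∋ x has {j, l} ∩ (A ∖ {j}) = ∅, so x is NOT a limit point.
  x = k: open {k, l} ∋ x has {k, l} ∩ (A ∖ {k}) = ∅, so x is NOT a limit point.
  x = l: open {l} ∋ x has {l} ∩ (A ∖ {l}) = ∅, so x is NOT a limit point.
  x = m: opens ∋ x are {j, k, l, m}; each meets A ∖ {m}, so x IS a limit point.
Collecting: A' = {m}.


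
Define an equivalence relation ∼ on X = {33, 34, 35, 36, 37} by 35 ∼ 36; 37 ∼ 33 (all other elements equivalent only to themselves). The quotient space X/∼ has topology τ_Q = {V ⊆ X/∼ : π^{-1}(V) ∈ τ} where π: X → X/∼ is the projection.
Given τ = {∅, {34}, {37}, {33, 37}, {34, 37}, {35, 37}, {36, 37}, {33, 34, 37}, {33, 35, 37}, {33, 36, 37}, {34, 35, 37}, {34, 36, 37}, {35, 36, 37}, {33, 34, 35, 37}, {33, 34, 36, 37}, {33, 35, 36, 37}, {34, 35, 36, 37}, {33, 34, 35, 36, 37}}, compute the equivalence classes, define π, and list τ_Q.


X/∼ = {[33=37], [34], [35=36]}; |τ_Q| = 6.

Equivalence classes: [33=37], [34], [35=36].
Quotient map π: X → X/∼ sends 33 ↦ [33=37], 34 ↦ [34], 35 ↦ [35=36], 36 ↦ [35=36], 37 ↦ [33=37].
For each subset V ⊆ X/∼, compute π^{-1}(V) ⊆ X and check whether π^{-1}(V) ∈ τ. V is open in τ_Q iff π^{-1}(V) ∈ τ.
  V = {}: π^{-1}(V) = ∅ ∈ τ ✓.
  V = {[33=37]}: π^{-1}(V) = {33, 37} ∈ τ ✓.
  V = {[34]}: π^{-1}(V) = {34} ∈ τ ✓.
  V = {[33=37], [34]}: π^{-1}(V) = {33, 34, 37} ∈ τ ✓.
  V = {[35=36]}: π^{-1}(V) = {35, 36} ∉ τ ✗.
  V = {[33=37], [35=36]}: π^{-1}(V) = {33, 35, 36, 37} ∈ τ ✓.
  V = {[34], [35=36]}: π^{-1}(V) = {34, 35, 36} ∉ τ ✗.
  V = {[33=37], [34], [35=36]}: π^{-1}(V) = {33, 34, 35, 36, 37} ∈ τ ✓.
Open sets in the quotient: τ_Q = {{}, {[33=37]}, {[34]}, {[33=37], [34]}, {[33=37], [35=36]}, {[33=37], [34], [35=36]}} (6 elements).


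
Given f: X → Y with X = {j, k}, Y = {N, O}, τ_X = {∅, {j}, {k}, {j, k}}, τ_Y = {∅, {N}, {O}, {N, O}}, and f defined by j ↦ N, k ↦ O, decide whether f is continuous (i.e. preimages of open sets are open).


f IS continuous.

Compute f^{-1}(U) for each U ∈ τ_Y:
  U = ∅: f^{-1}(U) = ∅ ∈ τ_X ✓.
  U = {N}: f^{-1}(U) = {j} ∈ τ_X ✓.
  U = {O}: f^{-1}(U) = {k} ∈ τ_X ✓.
  U = {N, O}: f^{-1}(U) = {j, k} ∈ τ_X ✓.
Every preimage lies in τ_X, so f IS continuous.


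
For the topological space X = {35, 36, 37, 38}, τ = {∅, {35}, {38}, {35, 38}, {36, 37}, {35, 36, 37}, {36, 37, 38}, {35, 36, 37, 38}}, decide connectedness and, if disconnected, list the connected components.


(X, τ) is disconnected; components = [{35}, {38}, {36, 37}].

Find clopen sets (U ∈ τ with X ∖ U ∈ τ):
  U = ∅, X ∖ U = {35, 36, 37, 38} — both open, so U is clopen.
  U = {35}, X ∖ U = {36, 37, 38} — both open, so U is clopen.
  U = {38}, X ∖ U = {35, 36, 37} — both open, so U is clopen.
  U = {35, 38}, X ∖ U = {36, 37} — both open, so U is clopen.
  U = {36, 37}, X ∖ U = {35, 38} — both open, so U is clopen.
  U = {35, 36, 37}, X ∖ U = {38} — both open, so U is clopen.
  U = {36, 37, 38}, X ∖ U = {35} — both open, so U is clopen.
  U = {35, 36, 37, 38}, X ∖ U = ∅ — both open, so U is clopen.
Nontrivial clopen(s) exist: e.g. {35}. So (X, τ) is disconnected.
Compute connected components by grouping points that agree on all clopens:
  component: {35}
  component: {38}
  component: {36, 37}


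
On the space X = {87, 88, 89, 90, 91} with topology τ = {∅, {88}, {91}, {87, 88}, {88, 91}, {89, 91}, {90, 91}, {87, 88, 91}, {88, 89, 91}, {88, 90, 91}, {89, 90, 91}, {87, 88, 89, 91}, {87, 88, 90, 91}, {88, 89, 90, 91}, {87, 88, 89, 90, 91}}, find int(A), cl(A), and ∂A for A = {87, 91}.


int(A) = {91}, cl(A) = {87, 89, 90, 91}, ∂A = {87, 89, 90}.

Closed sets in (X, τ) are complements of opens:
  closed(X, τ) = {∅, {87}, {89}, {90}, {87, 88}, {87, 89}, {87, 90}, {89, 90}, {87, 88, 89}, {87, 88, 90}, {87, 89, 90}, {89, 90, 91}, {87, 88, 89, 90}, {87, 89, 90, 91}, {87, 88, 89, 90, 91}}.
int(A) = ⋃ {U ∈ τ : U ⊆ A}. Opens contained in A: ∅, {91}.
Taking the union of these: int(A) = {91}.
cl(A) = ⋂ {C closed : A ⊆ C}. Closed sets containing A: {87, 89, 90, 91}, {87, 88, 89, 90, 91}.
Intersecting these: cl(A) = {87, 89, 90, 91}.
∂A = cl(A) ∖ int(A) = {87, 89, 90, 91} ∖ {91} = {87, 89, 90}.


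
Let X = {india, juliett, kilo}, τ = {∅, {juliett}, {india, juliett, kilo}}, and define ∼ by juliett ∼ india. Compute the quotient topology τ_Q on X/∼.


X/∼ = {[india=juliett], [kilo]}; |τ_Q| = 2.

Equivalence classes: [india=juliett], [kilo].
Quotient map π: X → X/∼ sends india ↦ [india=juliett], juliett ↦ [india=juliett], kilo ↦ [kilo].
For each subset V ⊆ X/∼, compute π^{-1}(V) ⊆ X and check whether π^{-1}(V) ∈ τ. V is open in τ_Q iff π^{-1}(V) ∈ τ.
  V = {}: π^{-1}(V) = ∅ ∈ τ ✓.
  V = {[india=juliett]}: π^{-1}(V) = {india, juliett} ∉ τ ✗.
  V = {[kilo]}: π^{-1}(V) = {kilo} ∉ τ ✗.
  V = {[india=juliett], [kilo]}: π^{-1}(V) = {india, juliett, kilo} ∈ τ ✓.
Open sets in the quotient: τ_Q = {{}, {[india=juliett], [kilo]}} (2 elements).


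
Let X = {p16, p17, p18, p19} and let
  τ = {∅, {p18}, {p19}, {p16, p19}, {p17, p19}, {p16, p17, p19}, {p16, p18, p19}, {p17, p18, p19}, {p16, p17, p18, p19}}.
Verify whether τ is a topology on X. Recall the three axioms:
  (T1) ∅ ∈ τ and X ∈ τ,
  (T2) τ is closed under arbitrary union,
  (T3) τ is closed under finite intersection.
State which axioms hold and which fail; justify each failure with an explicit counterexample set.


τ is NOT a topology on X.

Axiom (T1): ∅ ∈ τ? Yes; X ∈ τ? Yes.
Axiom (T2/T3): check pairwise unions and intersections of members of τ.
Counterexample for (T2): {p18} ∪ {p19} = {p18, p19} ∉ τ. Therefore τ is NOT a topology.


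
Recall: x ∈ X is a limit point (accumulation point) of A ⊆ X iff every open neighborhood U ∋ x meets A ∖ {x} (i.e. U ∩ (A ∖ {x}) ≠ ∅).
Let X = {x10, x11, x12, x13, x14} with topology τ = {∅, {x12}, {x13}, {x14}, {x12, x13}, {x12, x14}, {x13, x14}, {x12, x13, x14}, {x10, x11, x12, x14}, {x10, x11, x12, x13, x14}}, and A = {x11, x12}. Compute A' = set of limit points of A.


A' = {x10, x11}

For each x ∈ X, list the open sets U ∈ τ with x ∈ U, then check whether U ∩ (A ∖ {x}) ≠ ∅ for every such U.
  x = x10: opens ∋ x are {x10, x11, x12, x14}, {x10, x11, x12, x13, x14}; each meets A ∖ {x10}, so x IS a limit point.
  x = x11: opens ∋ x are {x10, x11, x12, x14}, {x10, x11, x12, x13, x14}; each meets A ∖ {x11}, so x IS a limit point.
  x = x12: open {x12} ∋ x has {x12} ∩ (A ∖ {x12}) = ∅, so x is NOT a limit point.
  x = x13: open {x13} ∋ x has {x13} ∩ (A ∖ {x13}) = ∅, so x is NOT a limit point.
  x = x14: open {x14} ∋ x has {x14} ∩ (A ∖ {x14}) = ∅, so x is NOT a limit point.
Collecting: A' = {x10, x11}.


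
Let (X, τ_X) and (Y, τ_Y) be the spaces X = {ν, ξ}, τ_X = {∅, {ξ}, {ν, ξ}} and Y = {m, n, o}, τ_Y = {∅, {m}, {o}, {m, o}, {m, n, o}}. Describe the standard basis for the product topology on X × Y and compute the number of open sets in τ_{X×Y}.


Basis B = {∅ × ∅, {ξ} × {m}, {ξ} × {o}, {ν, ξ} × {m}, {ν, ξ} × {o}, {ξ} × {m, o}, {ξ} × {m, n, o}, {ν, ξ} × {m, o}, {ν, ξ} × {m, n, o}}; |τ_{X×Y}| = 14.

Enumerate products U × V with U ∈ τ_X, V ∈ τ_Y (deduplicated):
  ∅ × ∅ = {} (∅)
  {ξ} × {m} = {(ξ,m)}
  {ξ} × {o} = {(ξ,o)}
  {ν, ξ} × {m} = {(ν,m), (ξ,m)}
  {ν, ξ} × {o} = {(ν,o), (ξ,o)}
  {ξ} × {m, o} = {(ξ,m), (ξ,o)}
  {ξ} × {m, n, o} = {(ξ,m), (ξ,n), (ξ,o)}
  {ν, ξ} × {m, o} = {(ν,m), (ν,o), (ξ,m), (ξ,o)}
  {ν, ξ} × {m, n, o} = {(ν,m), (ν,n), (ν,o), (ξ,m), (ξ,n), (ξ,o)}
These 9 distinct sets form the basis B.
Close under arbitrary unions to get τ_{X×Y}; counting gives |τ_{X×Y}| = 14.


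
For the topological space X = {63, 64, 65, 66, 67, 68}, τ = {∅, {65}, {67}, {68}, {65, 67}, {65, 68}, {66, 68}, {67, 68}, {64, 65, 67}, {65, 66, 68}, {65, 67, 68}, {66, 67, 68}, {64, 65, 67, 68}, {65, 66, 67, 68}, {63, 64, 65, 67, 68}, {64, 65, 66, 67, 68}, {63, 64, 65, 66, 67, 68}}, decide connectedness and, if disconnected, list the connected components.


(X, τ) is connected.

Find clopen sets (U ∈ τ with X ∖ U ∈ τ):
  U = ∅, X ∖ U = {63, 64, 65, 66, 67, 68} — both open, so U is clopen.
  U = {63, 64, 65, 66, 67, 68}, X ∖ U = ∅ — both open, so U is clopen.
Only trivial clopens (∅ and X) exist, so (X, τ) is connected.
Compute connected components by grouping points that agree on all clopens:
  component: {63, 64, 65, 66, 67, 68}


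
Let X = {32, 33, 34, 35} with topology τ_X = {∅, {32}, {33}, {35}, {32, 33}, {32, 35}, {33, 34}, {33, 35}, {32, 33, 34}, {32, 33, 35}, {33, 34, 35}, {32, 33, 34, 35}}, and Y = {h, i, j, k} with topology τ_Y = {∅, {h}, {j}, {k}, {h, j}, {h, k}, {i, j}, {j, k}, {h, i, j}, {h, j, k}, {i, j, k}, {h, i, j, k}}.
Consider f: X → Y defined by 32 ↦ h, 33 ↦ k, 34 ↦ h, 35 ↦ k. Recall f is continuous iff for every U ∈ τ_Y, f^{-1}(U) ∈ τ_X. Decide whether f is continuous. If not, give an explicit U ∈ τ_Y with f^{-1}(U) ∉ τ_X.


f is NOT continuous.

Compute f^{-1}(U) for each U ∈ τ_Y:
  U = ∅: f^{-1}(U) = ∅ ∈ τ_X ✓.
  U = {h}: f^{-1}(U) = {32, 34} ∉ τ_X ✗.
  U = {j}: f^{-1}(U) = ∅ ∈ τ_X ✓.
  U = {k}: f^{-1}(U) = {33, 35} ∈ τ_X ✓.
  U = {h, j}: f^{-1}(U) = {32, 34} ∉ τ_X ✗.
  U = {h, k}: f^{-1}(U) = {32, 33, 34, 35} ∈ τ_X ✓.
  U = {i, j}: f^{-1}(U) = ∅ ∈ τ_X ✓.
  U = {j, k}: f^{-1}(U) = {33, 35} ∈ τ_X ✓.
  U = {h, i, j}: f^{-1}(U) = {32, 34} ∉ τ_X ✗.
  U = {h, j, k}: f^{-1}(U) = {32, 33, 34, 35} ∈ τ_X ✓.
  U = {i, j, k}: f^{-1}(U) = {33, 35} ∈ τ_X ✓.
  U = {h, i, j, k}: f^{-1}(U) = {32, 33, 34, 35} ∈ τ_X ✓.
Found U = {h} with f^{-1}(U) = {32, 34} not in τ_X. Therefore f is NOT continuous.


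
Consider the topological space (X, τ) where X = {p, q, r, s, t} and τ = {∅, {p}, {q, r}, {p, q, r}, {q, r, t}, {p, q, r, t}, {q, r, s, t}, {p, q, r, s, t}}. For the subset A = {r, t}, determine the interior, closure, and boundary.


int(A) = ∅, cl(A) = {q, r, s, t}, ∂A = {q, r, s, t}.

Closed sets in (X, τ) are complements of opens:
  closed(X, τ) = {∅, {p}, {s}, {p, s}, {s, t}, {p, s, t}, {q, r, s, t}, {p, q, r, s, t}}.
int(A) = ⋃ {U ∈ τ : U ⊆ A}. Opens contained in A: ∅.
Taking the union of these: int(A) = ∅.
cl(A) = ⋂ {C closed : A ⊆ C}. Closed sets containing A: {q, r, s, t}, {p, q, r, s, t}.
Intersecting these: cl(A) = {q, r, s, t}.
∂A = cl(A) ∖ int(A) = {q, r, s, t} ∖ ∅ = {q, r, s, t}.


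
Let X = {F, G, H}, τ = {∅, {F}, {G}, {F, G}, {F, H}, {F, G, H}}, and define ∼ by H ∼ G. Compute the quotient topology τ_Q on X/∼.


X/∼ = {[F], [G=H]}; |τ_Q| = 3.

Equivalence classes: [F], [G=H].
Quotient map π: X → X/∼ sends F ↦ [F], G ↦ [G=H], H ↦ [G=H].
For each subset V ⊆ X/∼, compute π^{-1}(V) ⊆ X and check whether π^{-1}(V) ∈ τ. V is open in τ_Q iff π^{-1}(V) ∈ τ.
  V = {}: π^{-1}(V) = ∅ ∈ τ ✓.
  V = {[F]}: π^{-1}(V) = {F} ∈ τ ✓.
  V = {[G=H]}: π^{-1}(V) = {G, H} ∉ τ ✗.
  V = {[F], [G=H]}: π^{-1}(V) = {F, G, H} ∈ τ ✓.
Open sets in the quotient: τ_Q = {{}, {[F]}, {[F], [G=H]}} (3 elements).


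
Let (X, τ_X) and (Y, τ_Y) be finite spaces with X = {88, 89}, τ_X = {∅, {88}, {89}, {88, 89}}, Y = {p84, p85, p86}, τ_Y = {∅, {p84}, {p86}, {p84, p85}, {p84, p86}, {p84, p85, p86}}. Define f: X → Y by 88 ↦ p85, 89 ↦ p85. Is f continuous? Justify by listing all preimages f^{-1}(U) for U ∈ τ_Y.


f IS continuous.

Compute f^{-1}(U) for each U ∈ τ_Y:
  U = ∅: f^{-1}(U) = ∅ ∈ τ_X ✓.
  U = {p84}: f^{-1}(U) = ∅ ∈ τ_X ✓.
  U = {p86}: f^{-1}(U) = ∅ ∈ τ_X ✓.
  U = {p84, p85}: f^{-1}(U) = {88, 89} ∈ τ_X ✓.
  U = {p84, p86}: f^{-1}(U) = ∅ ∈ τ_X ✓.
  U = {p84, p85, p86}: f^{-1}(U) = {88, 89} ∈ τ_X ✓.
Every preimage lies in τ_X, so f IS continuous.


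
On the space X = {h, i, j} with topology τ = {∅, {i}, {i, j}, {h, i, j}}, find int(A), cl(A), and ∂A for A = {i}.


int(A) = {i}, cl(A) = {h, i, j}, ∂A = {h, j}.

Closed sets in (X, τ) are complements of opens:
  closed(X, τ) = {∅, {h}, {h, j}, {h, i, j}}.
int(A) = ⋃ {U ∈ τ : U ⊆ A}. Opens contained in A: ∅, {i}.
Taking the union of these: int(A) = {i}.
cl(A) = ⋂ {C closed : A ⊆ C}. Closed sets containing A: {h, i, j}.
Intersecting these: cl(A) = {h, i, j}.
∂A = cl(A) ∖ int(A) = {h, i, j} ∖ {i} = {h, j}.


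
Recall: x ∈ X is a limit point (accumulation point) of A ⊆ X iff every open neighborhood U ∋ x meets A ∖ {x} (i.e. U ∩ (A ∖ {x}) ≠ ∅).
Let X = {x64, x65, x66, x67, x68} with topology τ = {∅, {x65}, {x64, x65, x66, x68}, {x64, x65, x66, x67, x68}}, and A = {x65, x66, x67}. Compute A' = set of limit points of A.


A' = {x64, x66, x67, x68}

For each x ∈ X, list the open sets U ∈ τ with x ∈ U, then check whether U ∩ (A ∖ {x}) ≠ ∅ for every such U.
  x = x64: opens ∋ x are {x64, x65, x66, x68}, {x64, x65, x66, x67, x68}; each meets A ∖ {x64}, so x IS a limit point.
  x = x65: open {x65} ∋ x has {x65} ∩ (A ∖ {x65}) = ∅, so x is NOT a limit point.
  x = x66: opens ∋ x are {x64, x65, x66, x68}, {x64, x65, x66, x67, x68}; each meets A ∖ {x66}, so x IS a limit point.
  x = x67: opens ∋ x are {x64, x65, x66, x67, x68}; each meets A ∖ {x67}, so x IS a limit point.
  x = x68: opens ∋ x are {x64, x65, x66, x68}, {x64, x65, x66, x67, x68}; each meets A ∖ {x68}, so x IS a limit point.
Collecting: A' = {x64, x66, x67, x68}.


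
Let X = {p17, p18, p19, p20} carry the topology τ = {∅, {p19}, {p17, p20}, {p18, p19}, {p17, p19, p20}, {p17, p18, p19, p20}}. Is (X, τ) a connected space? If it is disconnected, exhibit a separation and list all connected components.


(X, τ) is disconnected; components = [{p17, p20}, {p18, p19}].

Find clopen sets (U ∈ τ with X ∖ U ∈ τ):
  U = ∅, X ∖ U = {p17, p18, p19, p20} — both open, so U is clopen.
  U = {p17, p20}, X ∖ U = {p18, p19} — both open, so U is clopen.
  U = {p18, p19}, X ∖ U = {p17, p20} — both open, so U is clopen.
  U = {p17, p18, p19, p20}, X ∖ U = ∅ — both open, so U is clopen.
Nontrivial clopen(s) exist: e.g. {p18, p19}. So (X, τ) is disconnected.
Compute connected components by grouping points that agree on all clopens:
  component: {p17, p20}
  component: {p18, p19}


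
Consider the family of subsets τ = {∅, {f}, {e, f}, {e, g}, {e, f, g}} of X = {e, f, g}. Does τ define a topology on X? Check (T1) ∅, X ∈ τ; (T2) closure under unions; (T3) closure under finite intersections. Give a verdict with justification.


τ is NOT a topology on X.

Axiom (T1): ∅ ∈ τ? Yes; X ∈ τ? Yes.
Axiom (T2/T3): check pairwise unions and intersections of members of τ.
Counterexample for (T3): {e, f} ∩ {e, g} = {e} ∉ τ. Therefore τ is NOT a topology.


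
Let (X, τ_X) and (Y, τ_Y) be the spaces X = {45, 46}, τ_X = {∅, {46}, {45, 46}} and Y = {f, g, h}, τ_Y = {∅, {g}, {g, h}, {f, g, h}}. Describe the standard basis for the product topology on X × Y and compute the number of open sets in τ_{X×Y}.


Basis B = {∅ × ∅, {46} × {g}, {45, 46} × {g}, {46} × {g, h}, {46} × {f, g, h}, {45, 46} × {g, h}, {45, 46} × {f, g, h}}; |τ_{X×Y}| = 10.

Enumerate products U × V with U ∈ τ_X, V ∈ τ_Y (deduplicated):
  ∅ × ∅ = {} (∅)
  {46} × {g} = {(46,g)}
  {45, 46} × {g} = {(45,g), (46,g)}
  {46} × {g, h} = {(46,g), (46,h)}
  {46} × {f, g, h} = {(46,f), (46,g), (46,h)}
  {45, 46} × {g, h} = {(45,g), (45,h), (46,g), (46,h)}
  {45, 46} × {f, g, h} = {(45,f), (45,g), (45,h), (46,f), (46,g), (46,h)}
These 7 distinct sets form the basis B.
Close under arbitrary unions to get τ_{X×Y}; counting gives |τ_{X×Y}| = 10.


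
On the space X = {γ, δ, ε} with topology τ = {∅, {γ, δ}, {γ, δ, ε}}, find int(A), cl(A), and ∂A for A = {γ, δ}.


int(A) = {γ, δ}, cl(A) = {γ, δ, ε}, ∂A = {ε}.

Closed sets in (X, τ) are complements of opens:
  closed(X, τ) = {∅, {ε}, {γ, δ, ε}}.
int(A) = ⋃ {U ∈ τ : U ⊆ A}. Opens contained in A: ∅, {γ, δ}.
Taking the union of these: int(A) = {γ, δ}.
cl(A) = ⋂ {C closed : A ⊆ C}. Closed sets containing A: {γ, δ, ε}.
Intersecting these: cl(A) = {γ, δ, ε}.
∂A = cl(A) ∖ int(A) = {γ, δ, ε} ∖ {γ, δ} = {ε}.


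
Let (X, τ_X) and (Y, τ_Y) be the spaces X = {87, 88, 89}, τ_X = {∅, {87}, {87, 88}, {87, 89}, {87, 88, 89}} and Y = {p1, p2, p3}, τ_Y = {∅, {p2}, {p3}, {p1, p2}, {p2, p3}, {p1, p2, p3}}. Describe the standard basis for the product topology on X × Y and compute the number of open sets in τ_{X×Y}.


Basis B = {∅ × ∅, {87} × {p2}, {87} × {p3}, {87} × {p1, p2}, {87} × {p2, p3}, {87, 88} × {p2}, {87, 89} × {p2}, {87, 88} × {p3}, {87, 89} × {p3}, {87} × {p1, p2, p3}, {87, 88, 89} × {p2}, {87, 88, 89} × {p3}, {87, 88} × {p1, p2}, {87, 89} × {p1, p2}, {87, 88} × {p2, p3}, {87, 89} × {p2, p3}, {87, 88} × {p1, p2, p3}, {87, 89} × {p1, p2, p3}, {87, 88, 89} × {p1, p2}, {87, 88, 89} × {p2, p3}, {87, 88, 89} × {p1, p2, p3}}; |τ_{X×Y}| = 70.

Enumerate products U × V with U ∈ τ_X, V ∈ τ_Y (deduplicated):
  ∅ × ∅ = {} (∅)
  {87} × {p2} = {(87,p2)}
  {87} × {p3} = {(87,p3)}
  {87} × {p1, p2} = {(87,p1), (87,p2)}
  {87} × {p2, p3} = {(87,p2), (87,p3)}
  {87, 88} × {p2} = {(87,p2), (88,p2)}
  {87, 89} × {p2} = {(87,p2), (89,p2)}
  {87, 88} × {p3} = {(87,p3), (88,p3)}
  {87, 89} × {p3} = {(87,p3), (89,p3)}
  {87} × {p1, p2, p3} = {(87,p1), (87,p2), (87,p3)}
  {87, 88, 89} × {p2} = {(87,p2), (88,p2), (89,p2)}
  {87, 88, 89} × {p3} = {(87,p3), (88,p3), (89,p3)}
  {87, 88} × {p1, p2} = {(87,p1), (87,p2), (88,p1), (88,p2)}
  {87, 89} × {p1, p2} = {(87,p1), (87,p2), (89,p1), (89,p2)}
  {87, 88} × {p2, p3} = {(87,p2), (87,p3), (88,p2), (88,p3)}
  {87, 89} × {p2, p3} = {(87,p2), (87,p3), (89,p2), (89,p3)}
  {87, 88} × {p1, p2, p3} = {(87,p1), (87,p2), (87,p3), (88,p1), (88,p2), (88,p3)}
  {87, 89} × {p1, p2, p3} = {(87,p1), (87,p2), (87,p3), (89,p1), (89,p2), (89,p3)}
  {87, 88, 89} × {p1, p2} = {(87,p1), (87,p2), (88,p1), (88,p2), (89,p1), (89,p2)}
  {87, 88, 89} × {p2, p3} = {(87,p2), (87,p3), (88,p2), (88,p3), (89,p2), (89,p3)}
  {87, 88, 89} × {p1, p2, p3} = {(87,p1), (87,p2), (87,p3), (88,p1), (88,p2), (88,p3), (89,p1), (89,p2), (89,p3)}
These 21 distinct sets form the basis B.
Close under arbitrary unions to get τ_{X×Y}; counting gives |τ_{X×Y}| = 70.


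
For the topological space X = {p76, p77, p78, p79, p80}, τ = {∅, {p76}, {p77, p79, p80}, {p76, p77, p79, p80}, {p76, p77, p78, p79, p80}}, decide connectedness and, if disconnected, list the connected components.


(X, τ) is connected.

Find clopen sets (U ∈ τ with X ∖ U ∈ τ):
  U = ∅, X ∖ U = {p76, p77, p78, p79, p80} — both open, so U is clopen.
  U = {p76, p77, p78, p79, p80}, X ∖ U = ∅ — both open, so U is clopen.
Only trivial clopens (∅ and X) exist, so (X, τ) is connected.
Compute connected components by grouping points that agree on all clopens:
  component: {p76, p77, p78, p79, p80}


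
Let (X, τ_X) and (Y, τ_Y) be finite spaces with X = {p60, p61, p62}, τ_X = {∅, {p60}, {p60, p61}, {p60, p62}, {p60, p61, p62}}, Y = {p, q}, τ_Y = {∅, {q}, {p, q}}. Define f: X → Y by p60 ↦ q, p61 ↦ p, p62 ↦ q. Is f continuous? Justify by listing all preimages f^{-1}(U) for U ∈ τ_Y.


f IS continuous.

Compute f^{-1}(U) for each U ∈ τ_Y:
  U = ∅: f^{-1}(U) = ∅ ∈ τ_X ✓.
  U = {q}: f^{-1}(U) = {p60, p62} ∈ τ_X ✓.
  U = {p, q}: f^{-1}(U) = {p60, p61, p62} ∈ τ_X ✓.
Every preimage lies in τ_X, so f IS continuous.


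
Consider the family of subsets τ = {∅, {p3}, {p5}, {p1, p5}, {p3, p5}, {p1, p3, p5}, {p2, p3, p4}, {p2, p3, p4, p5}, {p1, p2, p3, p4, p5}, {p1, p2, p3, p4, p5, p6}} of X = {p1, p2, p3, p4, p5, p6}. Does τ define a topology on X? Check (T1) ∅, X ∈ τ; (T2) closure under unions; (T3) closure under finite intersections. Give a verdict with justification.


τ IS a topology on X.

Axiom (T1): ∅ ∈ τ? Yes; X ∈ τ? Yes.
Axiom (T2/T3): check pairwise unions and intersections of members of τ.
All pairwise intersections and unions checked — each lies in τ. Therefore τ satisfies (T1), (T2), (T3): it IS a topology on X.


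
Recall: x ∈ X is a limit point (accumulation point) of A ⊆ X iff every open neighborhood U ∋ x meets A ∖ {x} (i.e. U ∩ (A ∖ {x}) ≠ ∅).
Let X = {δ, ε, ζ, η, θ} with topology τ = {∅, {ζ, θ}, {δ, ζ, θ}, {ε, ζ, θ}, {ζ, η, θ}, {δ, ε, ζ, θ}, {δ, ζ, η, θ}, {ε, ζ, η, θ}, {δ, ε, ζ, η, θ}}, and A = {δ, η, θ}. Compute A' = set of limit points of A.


A' = {δ, ε, ζ, η}

For each x ∈ X, list the open sets U ∈ τ with x ∈ U, then check whether U ∩ (A ∖ {x}) ≠ ∅ for every such U.
  x = δ: opens ∋ x are {δ, ζ, θ}, {δ, ε, ζ, θ}, {δ, ζ, η, θ}, {δ, ε, ζ, η, θ}; each meets A ∖ {δ}, so x IS a limit point.
  x = ε: opens ∋ x are {ε, ζ, θ}, {δ, ε, ζ, θ}, {ε, ζ, η, θ}, {δ, ε, ζ, η, θ}; each meets A ∖ {ε}, so x IS a limit point.
  x = ζ: opens ∋ x are {ζ, θ}, {δ, ζ, θ}, {ε, ζ, θ}, {ζ, η, θ}, {δ, ε, ζ, θ}, {δ, ζ, η, θ}, {ε, ζ, η, θ}, {δ, ε, ζ, η, θ}; each meets A ∖ {ζ}, so x IS a limit point.
  x = η: opens ∋ x are {ζ, η, θ}, {δ, ζ, η, θ}, {ε, ζ, η, θ}, {δ, ε, ζ, η, θ}; each meets A ∖ {η}, so x IS a limit point.
  x = θ: open {ζ, θ} ∋ x has {ζ, θ} ∩ (A ∖ {θ}) = ∅, so x is NOT a limit point.
Collecting: A' = {δ, ε, ζ, η}.


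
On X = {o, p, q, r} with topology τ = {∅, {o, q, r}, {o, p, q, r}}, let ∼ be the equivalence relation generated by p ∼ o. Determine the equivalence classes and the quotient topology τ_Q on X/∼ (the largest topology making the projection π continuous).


X/∼ = {[o=p], [q], [r]}; |τ_Q| = 2.

Equivalence classes: [o=p], [q], [r].
Quotient map π: X → X/∼ sends o ↦ [o=p], p ↦ [o=p], q ↦ [q], r ↦ [r].
For each subset V ⊆ X/∼, compute π^{-1}(V) ⊆ X and check whether π^{-1}(V) ∈ τ. V is open in τ_Q iff π^{-1}(V) ∈ τ.
  V = {}: π^{-1}(V) = ∅ ∈ τ ✓.
  V = {[o=p]}: π^{-1}(V) = {o, p} ∉ τ ✗.
  V = {[q]}: π^{-1}(V) = {q} ∉ τ ✗.
  V = {[o=p], [q]}: π^{-1}(V) = {o, p, q} ∉ τ ✗.
  V = {[r]}: π^{-1}(V) = {r} ∉ τ ✗.
  V = {[o=p], [r]}: π^{-1}(V) = {o, p, r} ∉ τ ✗.
  V = {[q], [r]}: π^{-1}(V) = {q, r} ∉ τ ✗.
  V = {[o=p], [q], [r]}: π^{-1}(V) = {o, p, q, r} ∈ τ ✓.
Open sets in the quotient: τ_Q = {{}, {[o=p], [q], [r]}} (2 elements).


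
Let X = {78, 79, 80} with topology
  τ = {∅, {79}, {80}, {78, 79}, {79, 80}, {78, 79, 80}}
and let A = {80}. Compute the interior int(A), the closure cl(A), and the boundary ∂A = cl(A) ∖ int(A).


int(A) = {80}, cl(A) = {80}, ∂A = ∅.

Closed sets in (X, τ) are complements of opens:
  closed(X, τ) = {∅, {78}, {80}, {78, 79}, {78, 80}, {78, 79, 80}}.
int(A) = ⋃ {U ∈ τ : U ⊆ A}. Opens contained in A: ∅, {80}.
Taking the union of these: int(A) = {80}.
cl(A) = ⋂ {C closed : A ⊆ C}. Closed sets containing A: {80}, {78, 80}, {78, 79, 80}.
Intersecting these: cl(A) = {80}.
∂A = cl(A) ∖ int(A) = {80} ∖ {80} = ∅.


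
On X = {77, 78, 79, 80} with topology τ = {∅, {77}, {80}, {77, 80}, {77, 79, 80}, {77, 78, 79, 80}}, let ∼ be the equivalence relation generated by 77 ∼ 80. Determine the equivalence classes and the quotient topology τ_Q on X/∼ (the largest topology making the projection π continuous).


X/∼ = {[77=80], [78], [79]}; |τ_Q| = 4.

Equivalence classes: [77=80], [78], [79].
Quotient map π: X → X/∼ sends 77 ↦ [77=80], 78 ↦ [78], 79 ↦ [79], 80 ↦ [77=80].
For each subset V ⊆ X/∼, compute π^{-1}(V) ⊆ X and check whether π^{-1}(V) ∈ τ. V is open in τ_Q iff π^{-1}(V) ∈ τ.
  V = {}: π^{-1}(V) = ∅ ∈ τ ✓.
  V = {[77=80]}: π^{-1}(V) = {77, 80} ∈ τ ✓.
  V = {[78]}: π^{-1}(V) = {78} ∉ τ ✗.
  V = {[77=80], [78]}: π^{-1}(V) = {77, 78, 80} ∉ τ ✗.
  V = {[79]}: π^{-1}(V) = {79} ∉ τ ✗.
  V = {[77=80], [79]}: π^{-1}(V) = {77, 79, 80} ∈ τ ✓.
  V = {[78], [79]}: π^{-1}(V) = {78, 79} ∉ τ ✗.
  V = {[77=80], [78], [79]}: π^{-1}(V) = {77, 78, 79, 80} ∈ τ ✓.
Open sets in the quotient: τ_Q = {{}, {[77=80]}, {[77=80], [79]}, {[77=80], [78], [79]}} (4 elements).


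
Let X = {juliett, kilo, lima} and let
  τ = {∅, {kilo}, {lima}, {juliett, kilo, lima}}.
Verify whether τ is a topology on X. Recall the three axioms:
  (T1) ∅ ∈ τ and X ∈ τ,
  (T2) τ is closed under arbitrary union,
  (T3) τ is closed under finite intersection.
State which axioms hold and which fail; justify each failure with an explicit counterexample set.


τ is NOT a topology on X.

Axiom (T1): ∅ ∈ τ? Yes; X ∈ τ? Yes.
Axiom (T2/T3): check pairwise unions and intersections of members of τ.
Counterexample for (T2): {kilo} ∪ {lima} = {kilo, lima} ∉ τ. Therefore τ is NOT a topology.


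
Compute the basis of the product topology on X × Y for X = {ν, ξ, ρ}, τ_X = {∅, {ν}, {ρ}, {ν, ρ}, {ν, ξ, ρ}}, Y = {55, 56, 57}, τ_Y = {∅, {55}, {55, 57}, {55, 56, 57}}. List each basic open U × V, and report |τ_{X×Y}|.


Basis B = {∅ × ∅, {ν} × {55}, {ρ} × {55}, {ν} × {55, 57}, {ν, ρ} × {55}, {ρ} × {55, 57}, {ν} × {55, 56, 57}, {ν, ξ, ρ} × {55}, {ρ} × {55, 56, 57}, {ν, ρ} × {55, 57}, {ν, ρ} × {55, 56, 57}, {ν, ξ, ρ} × {55, 57}, {ν, ξ, ρ} × {55, 56, 57}}; |τ_{X×Y}| = 30.

Enumerate products U × V with U ∈ τ_X, V ∈ τ_Y (deduplicated):
  ∅ × ∅ = {} (∅)
  {ν} × {55} = {(ν,55)}
  {ρ} × {55} = {(ρ,55)}
  {ν} × {55, 57} = {(ν,55), (ν,57)}
  {ν, ρ} × {55} = {(ν,55), (ρ,55)}
  {ρ} × {55, 57} = {(ρ,55), (ρ,57)}
  {ν} × {55, 56, 57} = {(ν,55), (ν,56), (ν,57)}
  {ν, ξ, ρ} × {55} = {(ν,55), (ξ,55), (ρ,55)}
  {ρ} × {55, 56, 57} = {(ρ,55), (ρ,56), (ρ,57)}
  {ν, ρ} × {55, 57} = {(ν,55), (ν,57), (ρ,55), (ρ,57)}
  {ν, ρ} × {55, 56, 57} = {(ν,55), (ν,56), (ν,57), (ρ,55), (ρ,56), (ρ,57)}
  {ν, ξ, ρ} × {55, 57} = {(ν,55), (ν,57), (ξ,55), (ξ,57), (ρ,55), (ρ,57)}
  {ν, ξ, ρ} × {55, 56, 57} = {(ν,55), (ν,56), (ν,57), (ξ,55), (ξ,56), (ξ,57), (ρ,55), (ρ,56), (ρ,57)}
These 13 distinct sets form the basis B.
Close under arbitrary unions to get τ_{X×Y}; counting gives |τ_{X×Y}| = 30.


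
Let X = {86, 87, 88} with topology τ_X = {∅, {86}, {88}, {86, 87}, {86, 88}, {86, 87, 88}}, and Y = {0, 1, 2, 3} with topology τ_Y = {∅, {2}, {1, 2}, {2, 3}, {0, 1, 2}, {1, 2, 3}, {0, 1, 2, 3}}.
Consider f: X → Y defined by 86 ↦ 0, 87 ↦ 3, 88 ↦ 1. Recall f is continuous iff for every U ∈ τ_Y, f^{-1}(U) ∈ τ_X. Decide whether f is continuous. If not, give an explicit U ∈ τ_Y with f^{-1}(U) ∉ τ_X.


f is NOT continuous.

Compute f^{-1}(U) for each U ∈ τ_Y:
  U = ∅: f^{-1}(U) = ∅ ∈ τ_X ✓.
  U = {2}: f^{-1}(U) = ∅ ∈ τ_X ✓.
  U = {1, 2}: f^{-1}(U) = {88} ∈ τ_X ✓.
  U = {2, 3}: f^{-1}(U) = {87} ∉ τ_X ✗.
  U = {0, 1, 2}: f^{-1}(U) = {86, 88} ∈ τ_X ✓.
  U = {1, 2, 3}: f^{-1}(U) = {87, 88} ∉ τ_X ✗.
  U = {0, 1, 2, 3}: f^{-1}(U) = {86, 87, 88} ∈ τ_X ✓.
Found U = {2, 3} with f^{-1}(U) = {87} not in τ_X. Therefore f is NOT continuous.


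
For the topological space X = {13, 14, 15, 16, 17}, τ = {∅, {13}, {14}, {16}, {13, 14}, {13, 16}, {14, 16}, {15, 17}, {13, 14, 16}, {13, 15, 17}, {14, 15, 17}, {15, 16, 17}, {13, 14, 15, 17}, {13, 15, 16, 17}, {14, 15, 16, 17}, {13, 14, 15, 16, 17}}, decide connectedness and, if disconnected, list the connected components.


(X, τ) is disconnected; components = [{13}, {14}, {16}, {15, 17}].

Find clopen sets (U ∈ τ with X ∖ U ∈ τ):
  U = ∅, X ∖ U = {13, 14, 15, 16, 17} — both open, so U is clopen.
  U = {13}, X ∖ U = {14, 15, 16, 17} — both open, so U is clopen.
  U = {14}, X ∖ U = {13, 15, 16, 17} — both open, so U is clopen.
  U = {16}, X ∖ U = {13, 14, 15, 17} — both open, so U is clopen.
  U = {13, 14}, X ∖ U = {15, 16, 17} — both open, so U is clopen.
  U = {13, 16}, X ∖ U = {14, 15, 17} — both open, so U is clopen.
  U = {14, 16}, X ∖ U = {13, 15, 17} — both open, so U is clopen.
  U = {15, 17}, X ∖ U = {13, 14, 16} — both open, so U is clopen.
  U = {13, 14, 16}, X ∖ U = {15, 17} — both open, so U is clopen.
  U = {13, 15, 17}, X ∖ U = {14, 16} — both open, so U is clopen.
  U = {14, 15, 17}, X ∖ U = {13, 16} — both open, so U is clopen.
  U = {15, 16, 17}, X ∖ U = {13, 14} — both open, so U is clopen.
  U = {13, 14, 15, 17}, X ∖ U = {16} — both open, so U is clopen.
  U = {13, 15, 16, 17}, X ∖ U = {14} — both open, so U is clopen.
  U = {14, 15, 16, 17}, X ∖ U = {13} — both open, so U is clopen.
  U = {13, 14, 15, 16, 17}, X ∖ U = ∅ — both open, so U is clopen.
Nontrivial clopen(s) exist: e.g. {13, 14, 15, 17}. So (X, τ) is disconnected.
Compute connected components by grouping points that agree on all clopens:
  component: {13}
  component: {14}
  component: {16}
  component: {15, 17}


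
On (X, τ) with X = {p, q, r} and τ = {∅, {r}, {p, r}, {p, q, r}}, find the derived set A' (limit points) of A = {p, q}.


A' = {q}

For each x ∈ X, list the open sets U ∈ τ with x ∈ U, then check whether U ∩ (A ∖ {x}) ≠ ∅ for every such U.
  x = p: open {p, r} ∋ x has {p, r} ∩ (A ∖ {p}) = ∅, so x is NOT a limit point.
  x = q: opens ∋ x are {p, q, r}; each meets A ∖ {q}, so x IS a limit point.
  x = r: open {r} ∋ x has {r} ∩ (A ∖ {r}) = ∅, so x is NOT a limit point.
Collecting: A' = {q}.


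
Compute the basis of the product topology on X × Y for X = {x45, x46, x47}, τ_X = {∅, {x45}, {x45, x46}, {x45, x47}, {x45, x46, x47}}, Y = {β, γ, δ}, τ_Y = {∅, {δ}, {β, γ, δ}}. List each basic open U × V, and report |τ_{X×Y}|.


Basis B = {∅ × ∅, {x45} × {δ}, {x45, x46} × {δ}, {x45, x47} × {δ}, {x45} × {β, γ, δ}, {x45, x46, x47} × {δ}, {x45, x46} × {β, γ, δ}, {x45, x47} × {β, γ, δ}, {x45, x46, x47} × {β, γ, δ}}; |τ_{X×Y}| = 14.

Enumerate products U × V with U ∈ τ_X, V ∈ τ_Y (deduplicated):
  ∅ × ∅ = {} (∅)
  {x45} × {δ} = {(x45,δ)}
  {x45, x46} × {δ} = {(x45,δ), (x46,δ)}
  {x45, x47} × {δ} = {(x45,δ), (x47,δ)}
  {x45} × {β, γ, δ} = {(x45,β), (x45,γ), (x45,δ)}
  {x45, x46, x47} × {δ} = {(x45,δ), (x46,δ), (x47,δ)}
  {x45, x46} × {β, γ, δ} = {(x45,β), (x45,γ), (x45,δ), (x46,β), (x46,γ), (x46,δ)}
  {x45, x47} × {β, γ, δ} = {(x45,β), (x45,γ), (x45,δ), (x47,β), (x47,γ), (x47,δ)}
  {x45, x46, x47} × {β, γ, δ} = {(x45,β), (x45,γ), (x45,δ), (x46,β), (x46,γ), (x46,δ), (x47,β), (x47,γ), (x47,δ)}
These 9 distinct sets form the basis B.
Close under arbitrary unions to get τ_{X×Y}; counting gives |τ_{X×Y}| = 14.


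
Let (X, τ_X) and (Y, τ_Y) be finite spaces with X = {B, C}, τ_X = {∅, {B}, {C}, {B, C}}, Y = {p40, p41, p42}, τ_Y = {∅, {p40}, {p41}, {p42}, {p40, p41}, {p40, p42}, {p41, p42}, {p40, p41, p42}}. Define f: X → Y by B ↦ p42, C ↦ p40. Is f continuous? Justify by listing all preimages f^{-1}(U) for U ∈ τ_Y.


f IS continuous.

Compute f^{-1}(U) for each U ∈ τ_Y:
  U = ∅: f^{-1}(U) = ∅ ∈ τ_X ✓.
  U = {p40}: f^{-1}(U) = {C} ∈ τ_X ✓.
  U = {p41}: f^{-1}(U) = ∅ ∈ τ_X ✓.
  U = {p42}: f^{-1}(U) = {B} ∈ τ_X ✓.
  U = {p40, p41}: f^{-1}(U) = {C} ∈ τ_X ✓.
  U = {p40, p42}: f^{-1}(U) = {B, C} ∈ τ_X ✓.
  U = {p41, p42}: f^{-1}(U) = {B} ∈ τ_X ✓.
  U = {p40, p41, p42}: f^{-1}(U) = {B, C} ∈ τ_X ✓.
Every preimage lies in τ_X, so f IS continuous.


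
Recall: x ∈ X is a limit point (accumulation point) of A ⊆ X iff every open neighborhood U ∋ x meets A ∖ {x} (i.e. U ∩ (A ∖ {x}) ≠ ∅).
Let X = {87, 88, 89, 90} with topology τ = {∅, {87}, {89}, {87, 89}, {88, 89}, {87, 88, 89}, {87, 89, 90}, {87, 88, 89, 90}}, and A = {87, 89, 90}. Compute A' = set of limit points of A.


A' = {88, 90}

For each x ∈ X, list the open sets U ∈ τ with x ∈ U, then check whether U ∩ (A ∖ {x}) ≠ ∅ for every such U.
  x = 87: open {87} ∋ x has {87} ∩ (A ∖ {87}) = ∅, so x is NOT a limit point.
  x = 88: opens ∋ x are {88, 89}, {87, 88, 89}, {87, 88, 89, 90}; each meets A ∖ {88}, so x IS a limit point.
  x = 89: open {89} ∋ x has {89} ∩ (A ∖ {89}) = ∅, so x is NOT a limit point.
  x = 90: opens ∋ x are {87, 89, 90}, {87, 88, 89, 90}; each meets A ∖ {90}, so x IS a limit point.
Collecting: A' = {88, 90}.
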